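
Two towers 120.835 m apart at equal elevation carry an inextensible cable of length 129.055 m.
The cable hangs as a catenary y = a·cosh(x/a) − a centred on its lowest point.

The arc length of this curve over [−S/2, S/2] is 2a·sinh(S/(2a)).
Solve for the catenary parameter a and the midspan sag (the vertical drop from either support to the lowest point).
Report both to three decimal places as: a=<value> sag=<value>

a=95.519 sag=19.753

seed: a₀ = √(S³/(24(L−S))) = √(120.835³/(24·8.220)) = 94.568737
iter 1: u=0.638874  f(a)=+1.694e-01  f'(a)=-1.810e-01  a ← 94.568737 − (+1.694e-01/-1.810e-01) = 95.504397
iter 2: u=0.632615  f(a)=+2.547e-03  f'(a)=-1.756e-01  a ← 95.504397 − (+2.547e-03/-1.756e-01) = 95.518898
iter 3: u=0.632519  f(a)=+5.952e-07  f'(a)=-1.756e-01  a ← 95.518898 − (+5.952e-07/-1.756e-01) = 95.518901
iter 4: u=0.632519  f(a)=+8.527e-14  f'(a)=-1.756e-01  a ← 95.518901 − (+8.527e-14/-1.756e-01) = 95.518901
converged: |Δa| < 1e-12 after 4 iterations
sag = a·(cosh(S/(2a)) − 1) = 95.518901·(cosh(0.632519) − 1) = 19.753206
T_max/T_min = cosh(S/(2a)) = 1.206799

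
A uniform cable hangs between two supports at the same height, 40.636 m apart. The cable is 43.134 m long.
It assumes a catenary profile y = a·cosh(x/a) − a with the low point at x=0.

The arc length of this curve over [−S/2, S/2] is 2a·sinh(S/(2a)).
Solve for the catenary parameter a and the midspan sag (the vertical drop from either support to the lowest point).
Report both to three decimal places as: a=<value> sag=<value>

seed: a₀ = √(S³/(24(L−S))) = √(40.636³/(24·2.498)) = 33.455274
iter 1: u=0.607318  f(a)=+4.647e-02  f'(a)=-1.549e-01  a ← 33.455274 − (+4.647e-02/-1.549e-01) = 33.755272
iter 2: u=0.601921  f(a)=+6.325e-04  f'(a)=-1.507e-01  a ← 33.755272 − (+6.325e-04/-1.507e-01) = 33.759469
iter 3: u=0.601846  f(a)=+1.208e-07  f'(a)=-1.507e-01  a ← 33.759469 − (+1.208e-07/-1.507e-01) = 33.759470
iter 4: u=0.601846  f(a)=+7.105e-15  f'(a)=-1.507e-01  a ← 33.759470 − (+7.105e-15/-1.507e-01) = 33.759470
converged: |Δa| < 1e-12 after 4 iterations
sag = a·(cosh(S/(2a)) − 1) = 33.759470·(cosh(0.601846) − 1) = 6.300951
T_max/T_min = cosh(S/(2a)) = 1.186642

a=33.759 sag=6.301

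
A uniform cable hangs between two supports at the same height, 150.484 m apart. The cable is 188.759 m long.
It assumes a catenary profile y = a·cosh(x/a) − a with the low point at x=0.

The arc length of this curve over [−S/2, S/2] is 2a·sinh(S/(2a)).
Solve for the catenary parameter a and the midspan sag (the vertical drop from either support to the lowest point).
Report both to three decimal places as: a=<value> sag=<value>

a=63.107 sag=50.427

seed: a₀ = √(S³/(24(L−S))) = √(150.484³/(24·38.275)) = 60.907710
iter 1: u=1.235344  f(a)=+3.029e+00  f'(a)=-1.459e+00  a ← 60.907710 − (+3.029e+00/-1.459e+00) = 62.983207
iter 2: u=1.194636  f(a)=+1.617e-01  f'(a)=-1.307e+00  a ← 62.983207 − (+1.617e-01/-1.307e+00) = 63.106902
iter 3: u=1.192294  f(a)=+5.185e-04  f'(a)=-1.299e+00  a ← 63.106902 − (+5.185e-04/-1.299e+00) = 63.107301
iter 4: u=1.192287  f(a)=+5.367e-09  f'(a)=-1.299e+00  a ← 63.107301 − (+5.367e-09/-1.299e+00) = 63.107301
iter 5: u=1.192287  f(a)=+2.842e-14  f'(a)=-1.299e+00  a ← 63.107301 − (+2.842e-14/-1.299e+00) = 63.107301
converged: |Δa| < 1e-12 after 5 iterations
sag = a·(cosh(S/(2a)) − 1) = 63.107301·(cosh(1.192287) − 1) = 50.426929
T_max/T_min = cosh(S/(2a)) = 1.799066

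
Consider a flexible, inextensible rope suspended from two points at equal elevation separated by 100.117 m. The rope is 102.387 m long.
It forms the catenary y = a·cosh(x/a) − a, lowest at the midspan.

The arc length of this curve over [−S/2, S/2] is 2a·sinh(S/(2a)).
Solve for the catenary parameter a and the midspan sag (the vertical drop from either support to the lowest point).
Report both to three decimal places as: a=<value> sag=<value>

seed: a₀ = √(S³/(24(L−S))) = √(100.117³/(24·2.270)) = 135.719794
iter 1: u=0.368837  f(a)=+1.549e-02  f'(a)=-3.391e-02  a ← 135.719794 − (+1.549e-02/-3.391e-02) = 136.176633
iter 2: u=0.367600  f(a)=+7.856e-05  f'(a)=-3.357e-02  a ← 136.176633 − (+7.856e-05/-3.357e-02) = 136.178973
iter 3: u=0.367593  f(a)=+2.044e-09  f'(a)=-3.356e-02  a ← 136.178973 − (+2.044e-09/-3.356e-02) = 136.178973
iter 4: u=0.367593  f(a)=-2.842e-14  f'(a)=-3.356e-02  a ← 136.178973 − (-2.842e-14/-3.356e-02) = 136.178973
converged: |Δa| < 1e-12 after 4 iterations
sag = a·(cosh(S/(2a)) − 1) = 136.178973·(cosh(0.367593) − 1) = 9.304659
T_max/T_min = cosh(S/(2a)) = 1.068327

a=136.179 sag=9.305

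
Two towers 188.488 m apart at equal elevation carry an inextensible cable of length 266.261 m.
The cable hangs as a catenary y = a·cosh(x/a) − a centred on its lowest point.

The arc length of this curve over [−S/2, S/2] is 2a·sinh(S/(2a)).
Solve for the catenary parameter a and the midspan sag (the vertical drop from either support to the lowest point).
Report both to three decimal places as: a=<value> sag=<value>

seed: a₀ = √(S³/(24(L−S))) = √(188.488³/(24·77.773)) = 59.897061
iter 1: u=1.573433  f(a)=+1.021e+01  f'(a)=-3.299e+00  a ← 59.897061 − (+1.021e+01/-3.299e+00) = 62.993006
iter 2: u=1.496103  f(a)=+8.454e-01  f'(a)=-2.774e+00  a ← 62.993006 − (+8.454e-01/-2.774e+00) = 63.297775
iter 3: u=1.488899  f(a)=+6.945e-03  f'(a)=-2.728e+00  a ← 63.297775 − (+6.945e-03/-2.728e+00) = 63.300320
iter 4: u=1.488839  f(a)=+4.773e-07  f'(a)=-2.728e+00  a ← 63.300320 − (+4.773e-07/-2.728e+00) = 63.300320
iter 5: u=1.488839  f(a)=+0.000e+00  f'(a)=-2.728e+00  a ← 63.300320 − (+0.000e+00/-2.728e+00) = 63.300320
converged: |Δa| < 1e-12 after 5 iterations
sag = a·(cosh(S/(2a)) − 1) = 63.300320·(cosh(1.488839) − 1) = 84.112910
T_max/T_min = cosh(S/(2a)) = 2.328791

a=63.300 sag=84.113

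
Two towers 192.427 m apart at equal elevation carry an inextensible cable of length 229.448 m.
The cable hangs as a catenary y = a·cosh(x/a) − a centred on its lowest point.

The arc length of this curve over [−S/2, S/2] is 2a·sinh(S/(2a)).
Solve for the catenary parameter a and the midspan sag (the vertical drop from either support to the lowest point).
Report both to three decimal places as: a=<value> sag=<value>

seed: a₀ = √(S³/(24(L−S))) = √(192.427³/(24·37.021)) = 89.550769
iter 1: u=1.074402  f(a)=+2.196e+00  f'(a)=-9.263e-01  a ← 89.550769 − (+2.196e+00/-9.263e-01) = 91.921997
iter 2: u=1.046686  f(a)=+9.026e-02  f'(a)=-8.516e-01  a ← 91.921997 − (+9.026e-02/-8.516e-01) = 92.027994
iter 3: u=1.045481  f(a)=+1.669e-04  f'(a)=-8.484e-01  a ← 92.027994 − (+1.669e-04/-8.484e-01) = 92.028191
iter 4: u=1.045479  f(a)=+5.730e-10  f'(a)=-8.484e-01  a ← 92.028191 − (+5.730e-10/-8.484e-01) = 92.028191
iter 5: u=1.045479  f(a)=+0.000e+00  f'(a)=-8.484e-01  a ← 92.028191 − (+0.000e+00/-8.484e-01) = 92.028191
converged: |Δa| < 1e-12 after 5 iterations
sag = a·(cosh(S/(2a)) − 1) = 92.028191·(cosh(1.045479) − 1) = 55.045886
T_max/T_min = cosh(S/(2a)) = 1.598142

a=92.028 sag=55.046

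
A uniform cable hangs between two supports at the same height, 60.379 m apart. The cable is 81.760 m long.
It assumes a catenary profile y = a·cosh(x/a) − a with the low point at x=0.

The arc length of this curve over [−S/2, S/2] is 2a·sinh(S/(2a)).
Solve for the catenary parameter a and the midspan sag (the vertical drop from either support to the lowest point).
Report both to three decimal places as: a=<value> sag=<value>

a=21.733 sag=24.565

seed: a₀ = √(S³/(24(L−S))) = √(60.379³/(24·21.381)) = 20.711390
iter 1: u=1.457628  f(a)=+2.390e+00  f'(a)=-2.538e+00  a ← 20.711390 − (+2.390e+00/-2.538e+00) = 21.652991
iter 2: u=1.394242  f(a)=+1.726e-01  f'(a)=-2.183e+00  a ← 21.652991 − (+1.726e-01/-2.183e+00) = 21.732057
iter 3: u=1.389169  f(a)=+1.056e-03  f'(a)=-2.157e+00  a ← 21.732057 − (+1.056e-03/-2.157e+00) = 21.732547
iter 4: u=1.389138  f(a)=+4.004e-08  f'(a)=-2.157e+00  a ← 21.732547 − (+4.004e-08/-2.157e+00) = 21.732547
iter 5: u=1.389138  f(a)=+2.842e-14  f'(a)=-2.157e+00  a ← 21.732547 − (+2.842e-14/-2.157e+00) = 21.732547
converged: |Δa| < 1e-12 after 5 iterations
sag = a·(cosh(S/(2a)) − 1) = 21.732547·(cosh(1.389138) − 1) = 24.565164
T_max/T_min = cosh(S/(2a)) = 2.130340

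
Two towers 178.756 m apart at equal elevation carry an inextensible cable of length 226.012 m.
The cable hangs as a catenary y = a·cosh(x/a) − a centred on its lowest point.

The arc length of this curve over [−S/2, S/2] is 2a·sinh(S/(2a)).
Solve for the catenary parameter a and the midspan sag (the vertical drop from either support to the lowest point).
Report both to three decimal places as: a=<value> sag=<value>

a=73.625 sag=61.249

seed: a₀ = √(S³/(24(L−S))) = √(178.756³/(24·47.256)) = 70.967065
iter 1: u=1.259429  f(a)=+3.892e+00  f'(a)=-1.555e+00  a ← 70.967065 − (+3.892e+00/-1.555e+00) = 73.469727
iter 2: u=1.216528  f(a)=+2.154e-01  f'(a)=-1.388e+00  a ← 73.469727 − (+2.154e-01/-1.388e+00) = 73.624953
iter 3: u=1.213963  f(a)=+7.449e-04  f'(a)=-1.378e+00  a ← 73.624953 − (+7.449e-04/-1.378e+00) = 73.625493
iter 4: u=1.213955  f(a)=+8.979e-09  f'(a)=-1.378e+00  a ← 73.625493 − (+8.979e-09/-1.378e+00) = 73.625493
iter 5: u=1.213955  f(a)=+5.684e-14  f'(a)=-1.378e+00  a ← 73.625493 − (+5.684e-14/-1.378e+00) = 73.625493
converged: |Δa| < 1e-12 after 5 iterations
sag = a·(cosh(S/(2a)) − 1) = 73.625493·(cosh(1.213955) − 1) = 61.248779
T_max/T_min = cosh(S/(2a)) = 1.831896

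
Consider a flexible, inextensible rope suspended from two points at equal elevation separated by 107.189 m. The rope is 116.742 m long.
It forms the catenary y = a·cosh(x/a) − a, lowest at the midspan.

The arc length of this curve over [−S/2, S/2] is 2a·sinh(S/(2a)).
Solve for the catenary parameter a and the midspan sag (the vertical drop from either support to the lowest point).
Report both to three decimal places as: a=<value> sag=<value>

a=74.251 sag=20.197

seed: a₀ = √(S³/(24(L−S))) = √(107.189³/(24·9.553)) = 73.290860
iter 1: u=0.731258  f(a)=+2.587e-01  f'(a)=-2.749e-01  a ← 73.290860 − (+2.587e-01/-2.749e-01) = 74.231920
iter 2: u=0.721987  f(a)=+5.067e-03  f'(a)=-2.642e-01  a ← 74.231920 − (+5.067e-03/-2.642e-01) = 74.251096
iter 3: u=0.721801  f(a)=+2.030e-06  f'(a)=-2.640e-01  a ← 74.251096 − (+2.030e-06/-2.640e-01) = 74.251104
iter 4: u=0.721801  f(a)=+3.268e-13  f'(a)=-2.640e-01  a ← 74.251104 − (+3.268e-13/-2.640e-01) = 74.251104
converged: |Δa| < 1e-12 after 4 iterations
sag = a·(cosh(S/(2a)) − 1) = 74.251104·(cosh(0.721801) − 1) = 20.196766
T_max/T_min = cosh(S/(2a)) = 1.272006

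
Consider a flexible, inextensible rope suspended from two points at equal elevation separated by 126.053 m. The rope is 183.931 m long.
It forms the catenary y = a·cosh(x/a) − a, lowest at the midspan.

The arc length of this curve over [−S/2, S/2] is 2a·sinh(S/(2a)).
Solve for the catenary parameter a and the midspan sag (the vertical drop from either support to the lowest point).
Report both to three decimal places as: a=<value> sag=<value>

a=40.353 sag=60.076

seed: a₀ = √(S³/(24(L−S))) = √(126.053³/(24·57.878)) = 37.972343
iter 1: u=1.659800  f(a)=+8.516e+00  f'(a)=-3.975e+00  a ← 37.972343 − (+8.516e+00/-3.975e+00) = 40.114602
iter 2: u=1.571161  f(a)=+7.738e-01  f'(a)=-3.283e+00  a ← 40.114602 − (+7.738e-01/-3.283e+00) = 40.350315
iter 3: u=1.561983  f(a)=+7.799e-03  f'(a)=-3.217e+00  a ← 40.350315 − (+7.799e-03/-3.217e+00) = 40.352740
iter 4: u=1.561889  f(a)=+8.100e-07  f'(a)=-3.216e+00  a ← 40.352740 − (+8.100e-07/-3.216e+00) = 40.352740
iter 5: u=1.561889  f(a)=+2.842e-14  f'(a)=-3.216e+00  a ← 40.352740 − (+2.842e-14/-3.216e+00) = 40.352740
converged: |Δa| < 1e-12 after 5 iterations
sag = a·(cosh(S/(2a)) − 1) = 40.352740·(cosh(1.561889) − 1) = 60.076324
T_max/T_min = cosh(S/(2a)) = 2.488779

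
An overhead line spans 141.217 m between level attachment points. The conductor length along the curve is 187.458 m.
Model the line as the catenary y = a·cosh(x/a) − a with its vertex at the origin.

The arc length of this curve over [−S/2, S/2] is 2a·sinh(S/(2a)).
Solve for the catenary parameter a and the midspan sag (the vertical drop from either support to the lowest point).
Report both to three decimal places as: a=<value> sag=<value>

a=52.683 sag=54.837

seed: a₀ = √(S³/(24(L−S))) = √(141.217³/(24·46.241)) = 50.374557
iter 1: u=1.401670  f(a)=+4.761e+00  f'(a)=-2.223e+00  a ← 50.374557 − (+4.761e+00/-2.223e+00) = 52.516342
iter 2: u=1.344505  f(a)=+3.205e-01  f'(a)=-1.933e+00  a ← 52.516342 − (+3.205e-01/-1.933e+00) = 52.682148
iter 3: u=1.340274  f(a)=+1.684e-03  f'(a)=-1.912e+00  a ← 52.682148 − (+1.684e-03/-1.912e+00) = 52.683028
iter 4: u=1.340251  f(a)=+4.702e-08  f'(a)=-1.912e+00  a ← 52.683028 − (+4.702e-08/-1.912e+00) = 52.683028
iter 5: u=1.340251  f(a)=+0.000e+00  f'(a)=-1.912e+00  a ← 52.683028 − (+0.000e+00/-1.912e+00) = 52.683028
converged: |Δa| < 1e-12 after 5 iterations
sag = a·(cosh(S/(2a)) − 1) = 52.683028·(cosh(1.340251) − 1) = 54.837328
T_max/T_min = cosh(S/(2a)) = 2.040892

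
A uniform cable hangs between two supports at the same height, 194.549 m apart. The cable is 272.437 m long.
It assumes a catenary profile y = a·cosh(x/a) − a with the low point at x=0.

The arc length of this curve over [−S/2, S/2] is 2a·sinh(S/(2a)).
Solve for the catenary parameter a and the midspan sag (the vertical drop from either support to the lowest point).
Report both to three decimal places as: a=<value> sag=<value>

seed: a₀ = √(S³/(24(L−S))) = √(194.549³/(24·77.888)) = 62.762843
iter 1: u=1.549874  f(a)=+9.908e+00  f'(a)=-3.132e+00  a ← 62.762843 − (+9.908e+00/-3.132e+00) = 65.926673
iter 2: u=1.475495  f(a)=+7.985e-01  f'(a)=-2.645e+00  a ← 65.926673 − (+7.985e-01/-2.645e+00) = 66.228498
iter 3: u=1.468771  f(a)=+6.190e-03  f'(a)=-2.605e+00  a ← 66.228498 − (+6.190e-03/-2.605e+00) = 66.230875
iter 4: u=1.468718  f(a)=+3.784e-07  f'(a)=-2.604e+00  a ← 66.230875 − (+3.784e-07/-2.604e+00) = 66.230875
iter 5: u=1.468718  f(a)=+0.000e+00  f'(a)=-2.604e+00  a ← 66.230875 − (+0.000e+00/-2.604e+00) = 66.230875
converged: |Δa| < 1e-12 after 5 iterations
sag = a·(cosh(S/(2a)) − 1) = 66.230875·(cosh(1.468718) − 1) = 85.235321
T_max/T_min = cosh(S/(2a)) = 2.286942

a=66.231 sag=85.235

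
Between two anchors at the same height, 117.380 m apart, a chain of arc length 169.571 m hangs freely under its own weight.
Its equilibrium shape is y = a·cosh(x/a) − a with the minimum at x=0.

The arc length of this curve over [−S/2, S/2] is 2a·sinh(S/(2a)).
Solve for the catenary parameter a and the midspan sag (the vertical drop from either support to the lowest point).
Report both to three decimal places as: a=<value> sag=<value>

seed: a₀ = √(S³/(24(L−S))) = √(117.380³/(24·52.191)) = 35.932524
iter 1: u=1.633339  f(a)=+7.421e+00  f'(a)=-3.758e+00  a ← 35.932524 − (+7.421e+00/-3.758e+00) = 37.907426
iter 2: u=1.548245  f(a)=+6.557e-01  f'(a)=-3.120e+00  a ← 37.907426 − (+6.557e-01/-3.120e+00) = 38.117570
iter 3: u=1.539710  f(a)=+6.216e-03  f'(a)=-3.061e+00  a ← 38.117570 − (+6.216e-03/-3.061e+00) = 38.119600
iter 4: u=1.539628  f(a)=+5.703e-07  f'(a)=-3.061e+00  a ← 38.119600 − (+5.703e-07/-3.061e+00) = 38.119601
iter 5: u=1.539628  f(a)=-2.842e-14  f'(a)=-3.061e+00  a ← 38.119601 − (-2.842e-14/-3.061e+00) = 38.119601
converged: |Δa| < 1e-12 after 5 iterations
sag = a·(cosh(S/(2a)) − 1) = 38.119601·(cosh(1.539628) − 1) = 54.841063
T_max/T_min = cosh(S/(2a)) = 2.438658

a=38.120 sag=54.841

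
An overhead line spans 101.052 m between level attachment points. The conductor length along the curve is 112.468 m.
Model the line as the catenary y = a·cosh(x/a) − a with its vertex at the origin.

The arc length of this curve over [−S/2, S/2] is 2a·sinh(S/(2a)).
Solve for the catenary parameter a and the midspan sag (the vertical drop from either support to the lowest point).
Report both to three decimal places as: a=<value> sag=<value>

a=62.384 sag=21.604

seed: a₀ = √(S³/(24(L−S))) = √(101.052³/(24·11.416)) = 61.369809
iter 1: u=0.823304  f(a)=+3.932e-01  f'(a)=-3.979e-01  a ← 61.369809 − (+3.932e-01/-3.979e-01) = 62.358078
iter 2: u=0.810256  f(a)=+9.699e-03  f'(a)=-3.785e-01  a ← 62.358078 − (+9.699e-03/-3.785e-01) = 62.383706
iter 3: u=0.809923  f(a)=+6.233e-06  f'(a)=-3.780e-01  a ← 62.383706 − (+6.233e-06/-3.780e-01) = 62.383722
iter 4: u=0.809923  f(a)=+2.572e-12  f'(a)=-3.780e-01  a ← 62.383722 − (+2.572e-12/-3.780e-01) = 62.383722
converged: |Δa| < 1e-12 after 4 iterations
sag = a·(cosh(S/(2a)) − 1) = 62.383722·(cosh(0.809923) − 1) = 21.604322
T_max/T_min = cosh(S/(2a)) = 1.346313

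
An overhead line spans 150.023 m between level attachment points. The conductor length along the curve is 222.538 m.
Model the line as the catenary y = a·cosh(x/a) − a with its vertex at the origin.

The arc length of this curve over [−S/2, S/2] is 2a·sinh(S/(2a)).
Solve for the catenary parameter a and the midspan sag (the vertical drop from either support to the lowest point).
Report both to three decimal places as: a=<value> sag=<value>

a=46.941 sag=73.824

seed: a₀ = √(S³/(24(L−S))) = √(150.023³/(24·72.515)) = 44.047090
iter 1: u=1.702984  f(a)=+1.127e+01  f'(a)=-4.352e+00  a ← 44.047090 − (+1.127e+01/-4.352e+00) = 46.637065
iter 2: u=1.608410  f(a)=+1.071e+00  f'(a)=-3.561e+00  a ← 46.637065 − (+1.071e+00/-3.561e+00) = 46.937709
iter 3: u=1.598107  f(a)=+1.190e-02  f'(a)=-3.482e+00  a ← 46.937709 − (+1.190e-02/-3.482e+00) = 46.941126
iter 4: u=1.597991  f(a)=+1.506e-06  f'(a)=-3.482e+00  a ← 46.941126 − (+1.506e-06/-3.482e+00) = 46.941126
iter 5: u=1.597991  f(a)=+0.000e+00  f'(a)=-3.482e+00  a ← 46.941126 − (+0.000e+00/-3.482e+00) = 46.941126
converged: |Δa| < 1e-12 after 5 iterations
sag = a·(cosh(S/(2a)) − 1) = 46.941126·(cosh(1.597991) − 1) = 73.824182
T_max/T_min = cosh(S/(2a)) = 2.572697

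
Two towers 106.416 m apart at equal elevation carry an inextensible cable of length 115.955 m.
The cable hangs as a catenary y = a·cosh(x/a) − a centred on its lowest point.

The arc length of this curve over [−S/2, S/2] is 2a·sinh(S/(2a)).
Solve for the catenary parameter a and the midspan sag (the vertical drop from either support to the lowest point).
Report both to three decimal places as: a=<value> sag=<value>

a=73.509 sag=20.112

seed: a₀ = √(S³/(24(L−S))) = √(106.416³/(24·9.539)) = 72.552662
iter 1: u=0.733371  f(a)=+2.598e-01  f'(a)=-2.774e-01  a ← 72.552662 − (+2.598e-01/-2.774e-01) = 73.489418
iter 2: u=0.724023  f(a)=+5.118e-03  f'(a)=-2.665e-01  a ← 73.489418 − (+5.118e-03/-2.665e-01) = 73.508619
iter 3: u=0.723833  f(a)=+2.074e-06  f'(a)=-2.663e-01  a ← 73.508619 − (+2.074e-06/-2.663e-01) = 73.508627
iter 4: u=0.723833  f(a)=+3.268e-13  f'(a)=-2.663e-01  a ← 73.508627 − (+3.268e-13/-2.663e-01) = 73.508627
converged: |Δa| < 1e-12 after 4 iterations
sag = a·(cosh(S/(2a)) − 1) = 73.508627·(cosh(0.723833) − 1) = 20.112464
T_max/T_min = cosh(S/(2a)) = 1.273607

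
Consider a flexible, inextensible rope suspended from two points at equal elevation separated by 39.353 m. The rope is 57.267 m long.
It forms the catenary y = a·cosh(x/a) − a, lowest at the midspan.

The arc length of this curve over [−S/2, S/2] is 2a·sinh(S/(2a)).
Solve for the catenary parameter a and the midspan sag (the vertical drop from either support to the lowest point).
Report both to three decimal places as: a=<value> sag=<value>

seed: a₀ = √(S³/(24(L−S))) = √(39.353³/(24·17.914)) = 11.905972
iter 1: u=1.652658  f(a)=+2.612e+00  f'(a)=-3.916e+00  a ← 11.905972 − (+2.612e+00/-3.916e+00) = 12.572982
iter 2: u=1.564983  f(a)=+2.355e-01  f'(a)=-3.238e+00  a ← 12.572982 − (+2.355e-01/-3.238e+00) = 12.645717
iter 3: u=1.555981  f(a)=+2.335e-03  f'(a)=-3.174e+00  a ← 12.645717 − (+2.335e-03/-3.174e+00) = 12.646452
iter 4: u=1.555891  f(a)=+2.346e-07  f'(a)=-3.174e+00  a ← 12.646452 − (+2.346e-07/-3.174e+00) = 12.646452
iter 5: u=1.555891  f(a)=+7.105e-15  f'(a)=-3.174e+00  a ← 12.646452 − (+7.105e-15/-3.174e+00) = 12.646452
converged: |Δa| < 1e-12 after 5 iterations
sag = a·(cosh(S/(2a)) − 1) = 12.646452·(cosh(1.555891) − 1) = 18.655466
T_max/T_min = cosh(S/(2a)) = 2.475154

a=12.646 sag=18.655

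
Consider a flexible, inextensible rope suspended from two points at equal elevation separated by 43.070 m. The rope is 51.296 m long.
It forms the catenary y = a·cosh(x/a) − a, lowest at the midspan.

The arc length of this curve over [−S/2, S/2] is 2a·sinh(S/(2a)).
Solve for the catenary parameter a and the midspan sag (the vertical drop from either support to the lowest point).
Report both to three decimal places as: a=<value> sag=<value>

a=20.670 sag=12.271

seed: a₀ = √(S³/(24(L−S))) = √(43.070³/(24·8.226)) = 20.116959
iter 1: u=1.070490  f(a)=+4.844e-01  f'(a)=-9.155e-01  a ← 20.116959 − (+4.844e-01/-9.155e-01) = 20.646091
iter 2: u=1.043055  f(a)=+1.977e-02  f'(a)=-8.421e-01  a ← 20.646091 − (+1.977e-02/-8.421e-01) = 20.669567
iter 3: u=1.041870  f(a)=+3.603e-05  f'(a)=-8.390e-01  a ← 20.669567 − (+3.603e-05/-8.390e-01) = 20.669610
iter 4: u=1.041868  f(a)=+1.202e-10  f'(a)=-8.390e-01  a ← 20.669610 − (+1.202e-10/-8.390e-01) = 20.669610
iter 5: u=1.041868  f(a)=-7.105e-15  f'(a)=-8.390e-01  a ← 20.669610 − (-7.105e-15/-8.390e-01) = 20.669610
converged: |Δa| < 1e-12 after 5 iterations
sag = a·(cosh(S/(2a)) − 1) = 20.669610·(cosh(1.041868) − 1) = 12.270528
T_max/T_min = cosh(S/(2a)) = 1.593651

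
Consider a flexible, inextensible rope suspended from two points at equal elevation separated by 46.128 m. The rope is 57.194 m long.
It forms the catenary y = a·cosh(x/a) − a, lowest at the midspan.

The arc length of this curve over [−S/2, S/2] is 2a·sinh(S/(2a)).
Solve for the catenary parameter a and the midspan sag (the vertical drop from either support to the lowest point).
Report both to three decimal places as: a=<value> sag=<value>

seed: a₀ = √(S³/(24(L−S))) = √(46.128³/(24·11.066)) = 19.224099
iter 1: u=1.199744  f(a)=+8.243e-01  f'(a)=-1.326e+00  a ← 19.224099 − (+8.243e-01/-1.326e+00) = 19.845841
iter 2: u=1.162158  f(a)=+4.168e-02  f'(a)=-1.195e+00  a ← 19.845841 − (+4.168e-02/-1.195e+00) = 19.880725
iter 3: u=1.160119  f(a)=+1.191e-04  f'(a)=-1.188e+00  a ← 19.880725 − (+1.191e-04/-1.188e+00) = 19.880825
iter 4: u=1.160113  f(a)=+9.790e-10  f'(a)=-1.188e+00  a ← 19.880825 − (+9.790e-10/-1.188e+00) = 19.880825
iter 5: u=1.160113  f(a)=+0.000e+00  f'(a)=-1.188e+00  a ← 19.880825 − (+0.000e+00/-1.188e+00) = 19.880825
converged: |Δa| < 1e-12 after 5 iterations
sag = a·(cosh(S/(2a)) − 1) = 19.880825·(cosh(1.160113) − 1) = 14.947836
T_max/T_min = cosh(S/(2a)) = 1.751872

a=19.881 sag=14.948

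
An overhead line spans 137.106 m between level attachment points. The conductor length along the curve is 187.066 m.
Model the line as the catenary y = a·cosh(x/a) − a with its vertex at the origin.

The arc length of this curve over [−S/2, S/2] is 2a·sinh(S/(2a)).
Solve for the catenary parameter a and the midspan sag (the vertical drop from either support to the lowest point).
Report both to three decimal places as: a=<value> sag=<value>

seed: a₀ = √(S³/(24(L−S))) = √(137.106³/(24·49.960)) = 46.362608
iter 1: u=1.478627  f(a)=+5.755e+00  f'(a)=-2.665e+00  a ← 46.362608 − (+5.755e+00/-2.665e+00) = 48.522166
iter 2: u=1.412818  f(a)=+4.265e-01  f'(a)=-2.283e+00  a ← 48.522166 − (+4.265e-01/-2.283e+00) = 48.708976
iter 3: u=1.407400  f(a)=+2.757e-03  f'(a)=-2.254e+00  a ← 48.708976 − (+2.757e-03/-2.254e+00) = 48.710200
iter 4: u=1.407364  f(a)=+1.169e-07  f'(a)=-2.253e+00  a ← 48.710200 − (+1.169e-07/-2.253e+00) = 48.710200
iter 5: u=1.407364  f(a)=+2.842e-14  f'(a)=-2.253e+00  a ← 48.710200 − (+2.842e-14/-2.253e+00) = 48.710200
converged: |Δa| < 1e-12 after 5 iterations
sag = a·(cosh(S/(2a)) − 1) = 48.710200·(cosh(1.407364) − 1) = 56.746453
T_max/T_min = cosh(S/(2a)) = 2.164981

a=48.710 sag=56.746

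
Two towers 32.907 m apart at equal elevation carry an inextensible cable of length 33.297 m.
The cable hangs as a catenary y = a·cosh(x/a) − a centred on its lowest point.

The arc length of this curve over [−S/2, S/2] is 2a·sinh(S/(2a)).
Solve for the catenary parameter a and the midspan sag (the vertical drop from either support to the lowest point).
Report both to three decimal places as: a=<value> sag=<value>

a=61.811 sag=2.203

seed: a₀ = √(S³/(24(L−S))) = √(32.907³/(24·0.390)) = 61.701328
iter 1: u=0.266664  f(a)=+1.389e-03  f'(a)=-1.273e-02  a ← 61.701328 − (+1.389e-03/-1.273e-02) = 61.810425
iter 2: u=0.266193  f(a)=+3.693e-06  f'(a)=-1.266e-02  a ← 61.810425 − (+3.693e-06/-1.266e-02) = 61.810717
iter 3: u=0.266192  f(a)=+2.625e-11  f'(a)=-1.266e-02  a ← 61.810717 − (+2.625e-11/-1.266e-02) = 61.810717
iter 4: u=0.266192  f(a)=-7.105e-15  f'(a)=-1.266e-02  a ← 61.810717 − (-7.105e-15/-1.266e-02) = 61.810717
converged: |Δa| < 1e-12 after 4 iterations
sag = a·(cosh(S/(2a)) − 1) = 61.810717·(cosh(0.266192) − 1) = 2.202854
T_max/T_min = cosh(S/(2a)) = 1.035639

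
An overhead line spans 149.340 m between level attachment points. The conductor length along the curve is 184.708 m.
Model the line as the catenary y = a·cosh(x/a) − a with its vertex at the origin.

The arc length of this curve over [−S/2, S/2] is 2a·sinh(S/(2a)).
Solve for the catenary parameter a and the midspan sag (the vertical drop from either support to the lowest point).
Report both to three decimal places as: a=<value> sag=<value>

seed: a₀ = √(S³/(24(L−S))) = √(149.340³/(24·35.368)) = 62.640231
iter 1: u=1.192045  f(a)=+2.600e+00  f'(a)=-1.298e+00  a ← 62.640231 − (+2.600e+00/-1.298e+00) = 64.642875
iter 2: u=1.155116  f(a)=+1.299e-01  f'(a)=-1.171e+00  a ← 64.642875 − (+1.299e-01/-1.171e+00) = 64.753753
iter 3: u=1.153138  f(a)=+3.619e-04  f'(a)=-1.165e+00  a ← 64.753753 − (+3.619e-04/-1.165e+00) = 64.754063
iter 4: u=1.153132  f(a)=+2.827e-09  f'(a)=-1.165e+00  a ← 64.754063 − (+2.827e-09/-1.165e+00) = 64.754063
iter 5: u=1.153132  f(a)=+0.000e+00  f'(a)=-1.165e+00  a ← 64.754063 − (+0.000e+00/-1.165e+00) = 64.754063
converged: |Δa| < 1e-12 after 5 iterations
sag = a·(cosh(S/(2a)) − 1) = 64.754063·(cosh(1.153132) − 1) = 48.039332
T_max/T_min = cosh(S/(2a)) = 1.741874

a=64.754 sag=48.039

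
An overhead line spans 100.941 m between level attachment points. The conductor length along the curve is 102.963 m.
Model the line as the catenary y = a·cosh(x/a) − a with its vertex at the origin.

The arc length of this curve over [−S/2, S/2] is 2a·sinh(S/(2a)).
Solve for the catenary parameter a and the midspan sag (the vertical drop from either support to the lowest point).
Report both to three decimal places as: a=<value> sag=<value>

a=146.017 sag=8.810

seed: a₀ = √(S³/(24(L−S))) = √(100.941³/(24·2.022)) = 145.581171
iter 1: u=0.346683  f(a)=+1.219e-02  f'(a)=-2.811e-02  a ← 145.581171 − (+1.219e-02/-2.811e-02) = 146.014624
iter 2: u=0.345654  f(a)=+5.464e-05  f'(a)=-2.786e-02  a ← 146.014624 − (+5.464e-05/-2.786e-02) = 146.016585
iter 3: u=0.345649  f(a)=+1.109e-09  f'(a)=-2.786e-02  a ← 146.016585 − (+1.109e-09/-2.786e-02) = 146.016585
iter 4: u=0.345649  f(a)=-1.421e-14  f'(a)=-2.786e-02  a ← 146.016585 − (-1.421e-14/-2.786e-02) = 146.016585
converged: |Δa| < 1e-12 after 4 iterations
sag = a·(cosh(S/(2a)) − 1) = 146.016585·(cosh(0.345649) − 1) = 8.809730
T_max/T_min = cosh(S/(2a)) = 1.060334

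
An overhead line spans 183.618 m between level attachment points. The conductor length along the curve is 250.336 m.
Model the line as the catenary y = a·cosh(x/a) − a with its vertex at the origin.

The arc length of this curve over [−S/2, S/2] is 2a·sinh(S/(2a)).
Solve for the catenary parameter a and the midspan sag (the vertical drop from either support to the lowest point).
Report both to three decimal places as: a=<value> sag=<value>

a=65.319 sag=75.867

seed: a₀ = √(S³/(24(L−S))) = √(183.618³/(24·66.718)) = 62.179289
iter 1: u=1.476521  f(a)=+7.662e+00  f'(a)=-2.652e+00  a ← 62.179289 − (+7.662e+00/-2.652e+00) = 65.068603
iter 2: u=1.410957  f(a)=+5.664e-01  f'(a)=-2.273e+00  a ← 65.068603 − (+5.664e-01/-2.273e+00) = 65.317799
iter 3: u=1.405574  f(a)=+3.642e-03  f'(a)=-2.244e+00  a ← 65.317799 − (+3.642e-03/-2.244e+00) = 65.319422
iter 4: u=1.405539  f(a)=+1.527e-07  f'(a)=-2.244e+00  a ← 65.319422 − (+1.527e-07/-2.244e+00) = 65.319422
iter 5: u=1.405539  f(a)=+0.000e+00  f'(a)=-2.244e+00  a ← 65.319422 − (+0.000e+00/-2.244e+00) = 65.319422
converged: |Δa| < 1e-12 after 5 iterations
sag = a·(cosh(S/(2a)) − 1) = 65.319422·(cosh(1.405539) − 1) = 75.867175
T_max/T_min = cosh(S/(2a)) = 2.161480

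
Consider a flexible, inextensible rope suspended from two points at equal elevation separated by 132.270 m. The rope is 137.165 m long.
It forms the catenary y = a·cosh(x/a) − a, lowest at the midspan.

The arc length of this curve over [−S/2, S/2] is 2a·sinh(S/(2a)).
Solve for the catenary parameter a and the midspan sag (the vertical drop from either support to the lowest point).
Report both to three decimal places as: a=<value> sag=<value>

a=141.122 sag=15.782

seed: a₀ = √(S³/(24(L−S))) = √(132.270³/(24·4.895)) = 140.349239
iter 1: u=0.471217  f(a)=+5.463e-02  f'(a)=-7.132e-02  a ← 140.349239 − (+5.463e-02/-7.132e-02) = 141.115323
iter 2: u=0.468659  f(a)=+4.506e-04  f'(a)=-7.014e-02  a ← 141.115323 − (+4.506e-04/-7.014e-02) = 141.121747
iter 3: u=0.468638  f(a)=+3.121e-08  f'(a)=-7.013e-02  a ← 141.121747 − (+3.121e-08/-7.013e-02) = 141.121747
iter 4: u=0.468638  f(a)=+0.000e+00  f'(a)=-7.013e-02  a ← 141.121747 − (+0.000e+00/-7.013e-02) = 141.121747
converged: |Δa| < 1e-12 after 4 iterations
sag = a·(cosh(S/(2a)) − 1) = 141.121747·(cosh(0.468638) − 1) = 15.782385
T_max/T_min = cosh(S/(2a)) = 1.111835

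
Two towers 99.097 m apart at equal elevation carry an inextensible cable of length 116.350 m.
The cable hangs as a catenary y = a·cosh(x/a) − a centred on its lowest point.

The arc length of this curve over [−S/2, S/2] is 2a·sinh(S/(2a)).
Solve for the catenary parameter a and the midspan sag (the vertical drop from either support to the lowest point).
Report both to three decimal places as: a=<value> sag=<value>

seed: a₀ = √(S³/(24(L−S))) = √(99.097³/(24·17.253)) = 48.478908
iter 1: u=1.022063  f(a)=+9.239e-01  f'(a)=-7.890e-01  a ← 48.478908 − (+9.239e-01/-7.890e-01) = 49.649922
iter 2: u=0.997957  f(a)=+3.453e-02  f'(a)=-7.310e-01  a ← 49.649922 − (+3.453e-02/-7.310e-01) = 49.697166
iter 3: u=0.997009  f(a)=+5.240e-05  f'(a)=-7.288e-01  a ← 49.697166 − (+5.240e-05/-7.288e-01) = 49.697238
iter 4: u=0.997007  f(a)=+1.211e-10  f'(a)=-7.287e-01  a ← 49.697238 − (+1.211e-10/-7.287e-01) = 49.697238
iter 5: u=0.997007  f(a)=+0.000e+00  f'(a)=-7.287e-01  a ← 49.697238 − (+0.000e+00/-7.287e-01) = 49.697238
converged: |Δa| < 1e-12 after 5 iterations
sag = a·(cosh(S/(2a)) − 1) = 49.697238·(cosh(0.997007) − 1) = 26.815154
T_max/T_min = cosh(S/(2a)) = 1.539570

a=49.697 sag=26.815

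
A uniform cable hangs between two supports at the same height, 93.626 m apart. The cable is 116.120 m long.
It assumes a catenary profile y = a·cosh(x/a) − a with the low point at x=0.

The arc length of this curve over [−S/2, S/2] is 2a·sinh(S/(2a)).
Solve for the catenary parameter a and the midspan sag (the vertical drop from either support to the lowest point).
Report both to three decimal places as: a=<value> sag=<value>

seed: a₀ = √(S³/(24(L−S))) = √(93.626³/(24·22.494)) = 38.990225
iter 1: u=1.200634  f(a)=+1.678e+00  f'(a)=-1.329e+00  a ← 38.990225 − (+1.678e+00/-1.329e+00) = 40.252917
iter 2: u=1.162972  f(a)=+8.496e-02  f'(a)=-1.197e+00  a ← 40.252917 − (+8.496e-02/-1.197e+00) = 40.323870
iter 3: u=1.160925  f(a)=+2.435e-04  f'(a)=-1.191e+00  a ← 40.323870 − (+2.435e-04/-1.191e+00) = 40.324075
iter 4: u=1.160919  f(a)=+2.013e-09  f'(a)=-1.191e+00  a ← 40.324075 − (+2.013e-09/-1.191e+00) = 40.324075
iter 5: u=1.160919  f(a)=+2.842e-14  f'(a)=-1.191e+00  a ← 40.324075 − (+2.842e-14/-1.191e+00) = 40.324075
converged: |Δa| < 1e-12 after 5 iterations
sag = a·(cosh(S/(2a)) − 1) = 40.324075·(cosh(1.160919) − 1) = 30.365349
T_max/T_min = cosh(S/(2a)) = 1.753033

a=40.324 sag=30.365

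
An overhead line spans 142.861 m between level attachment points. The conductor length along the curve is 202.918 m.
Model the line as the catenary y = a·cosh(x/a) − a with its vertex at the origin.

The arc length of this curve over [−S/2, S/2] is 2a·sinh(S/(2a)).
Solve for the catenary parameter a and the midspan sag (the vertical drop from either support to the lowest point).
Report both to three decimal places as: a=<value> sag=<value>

a=47.576 sag=64.484

seed: a₀ = √(S³/(24(L−S))) = √(142.861³/(24·60.057)) = 44.976234
iter 1: u=1.588183  f(a)=+8.045e+00  f'(a)=-3.408e+00  a ← 44.976234 − (+8.045e+00/-3.408e+00) = 47.337079
iter 2: u=1.508976  f(a)=+6.769e-01  f'(a)=-2.856e+00  a ← 47.337079 − (+6.769e-01/-2.856e+00) = 47.574042
iter 3: u=1.501460  f(a)=+5.764e-03  f'(a)=-2.808e+00  a ← 47.574042 − (+5.764e-03/-2.808e+00) = 47.576095
iter 4: u=1.501395  f(a)=+4.257e-07  f'(a)=-2.808e+00  a ← 47.576095 − (+4.257e-07/-2.808e+00) = 47.576095
iter 5: u=1.501395  f(a)=+5.684e-14  f'(a)=-2.808e+00  a ← 47.576095 − (+5.684e-14/-2.808e+00) = 47.576095
converged: |Δa| < 1e-12 after 5 iterations
sag = a·(cosh(S/(2a)) − 1) = 47.576095·(cosh(1.501395) − 1) = 64.483771
T_max/T_min = cosh(S/(2a)) = 2.355382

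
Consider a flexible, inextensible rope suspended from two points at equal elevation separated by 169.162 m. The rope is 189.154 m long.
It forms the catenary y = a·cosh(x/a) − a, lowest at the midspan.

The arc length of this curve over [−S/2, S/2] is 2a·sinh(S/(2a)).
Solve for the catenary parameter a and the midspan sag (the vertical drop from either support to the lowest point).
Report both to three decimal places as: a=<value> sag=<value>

seed: a₀ = √(S³/(24(L−S))) = √(169.162³/(24·19.992)) = 100.443185
iter 1: u=0.842078  f(a)=+7.209e-01  f'(a)=-4.270e-01  a ← 100.443185 − (+7.209e-01/-4.270e-01) = 102.131360
iter 2: u=0.828159  f(a)=+1.858e-02  f'(a)=-4.053e-01  a ← 102.131360 − (+1.858e-02/-4.053e-01) = 102.177197
iter 3: u=0.827787  f(a)=+1.306e-05  f'(a)=-4.047e-01  a ← 102.177197 − (+1.306e-05/-4.047e-01) = 102.177229
iter 4: u=0.827787  f(a)=+6.452e-12  f'(a)=-4.047e-01  a ← 102.177229 − (+6.452e-12/-4.047e-01) = 102.177229
converged: |Δa| < 1e-12 after 4 iterations
sag = a·(cosh(S/(2a)) − 1) = 102.177229·(cosh(0.827787) − 1) = 37.052779
T_max/T_min = cosh(S/(2a)) = 1.362632

a=102.177 sag=37.053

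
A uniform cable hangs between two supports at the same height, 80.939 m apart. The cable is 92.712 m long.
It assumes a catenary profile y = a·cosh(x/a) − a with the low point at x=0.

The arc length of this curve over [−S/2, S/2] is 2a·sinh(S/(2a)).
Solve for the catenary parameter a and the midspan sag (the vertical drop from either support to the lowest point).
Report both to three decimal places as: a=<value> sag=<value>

a=44.235 sag=19.840

seed: a₀ = √(S³/(24(L−S))) = √(80.939³/(24·11.773)) = 43.319911
iter 1: u=0.934201  f(a)=+5.245e-01  f'(a)=-5.925e-01  a ← 43.319911 − (+5.245e-01/-5.925e-01) = 44.205244
iter 2: u=0.915491  f(a)=+1.651e-02  f'(a)=-5.557e-01  a ← 44.205244 − (+1.651e-02/-5.557e-01) = 44.234957
iter 3: u=0.914876  f(a)=+1.754e-05  f'(a)=-5.545e-01  a ← 44.234957 − (+1.754e-05/-5.545e-01) = 44.234988
iter 4: u=0.914875  f(a)=+1.982e-11  f'(a)=-5.545e-01  a ← 44.234988 − (+1.982e-11/-5.545e-01) = 44.234988
converged: |Δa| < 1e-12 after 4 iterations
sag = a·(cosh(S/(2a)) − 1) = 44.234988·(cosh(0.914875) − 1) = 19.840069
T_max/T_min = cosh(S/(2a)) = 1.448515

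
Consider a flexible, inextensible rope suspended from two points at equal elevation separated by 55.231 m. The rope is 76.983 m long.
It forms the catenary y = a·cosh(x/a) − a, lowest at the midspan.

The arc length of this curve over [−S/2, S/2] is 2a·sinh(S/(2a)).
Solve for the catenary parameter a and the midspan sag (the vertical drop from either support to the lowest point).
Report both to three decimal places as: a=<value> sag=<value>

a=18.942 sag=23.958

seed: a₀ = √(S³/(24(L−S))) = √(55.231³/(24·21.752)) = 17.964666
iter 1: u=1.537212  f(a)=+2.719e+00  f'(a)=-3.044e+00  a ← 17.964666 − (+2.719e+00/-3.044e+00) = 18.857950
iter 2: u=1.464396  f(a)=+2.160e-01  f'(a)=-2.578e+00  a ← 18.857950 − (+2.160e-01/-2.578e+00) = 18.941725
iter 3: u=1.457919  f(a)=+1.622e-03  f'(a)=-2.540e+00  a ← 18.941725 − (+1.622e-03/-2.540e+00) = 18.942364
iter 4: u=1.457870  f(a)=+9.306e-08  f'(a)=-2.539e+00  a ← 18.942364 − (+9.306e-08/-2.539e+00) = 18.942364
iter 5: u=1.457870  f(a)=+0.000e+00  f'(a)=-2.539e+00  a ← 18.942364 − (+0.000e+00/-2.539e+00) = 18.942364
converged: |Δa| < 1e-12 after 5 iterations
sag = a·(cosh(S/(2a)) − 1) = 18.942364·(cosh(1.457870) − 1) = 23.957621
T_max/T_min = cosh(S/(2a)) = 2.264764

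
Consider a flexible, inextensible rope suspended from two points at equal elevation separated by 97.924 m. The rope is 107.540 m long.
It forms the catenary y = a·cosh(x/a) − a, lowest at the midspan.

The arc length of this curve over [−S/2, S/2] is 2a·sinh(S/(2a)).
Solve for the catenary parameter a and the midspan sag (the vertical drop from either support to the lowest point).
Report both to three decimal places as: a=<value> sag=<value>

seed: a₀ = √(S³/(24(L−S))) = √(97.924³/(24·9.616)) = 63.786808
iter 1: u=0.767588  f(a)=+2.873e-01  f'(a)=-3.196e-01  a ← 63.786808 − (+2.873e-01/-3.196e-01) = 64.685582
iter 2: u=0.756923  f(a)=+6.185e-03  f'(a)=-3.060e-01  a ← 64.685582 − (+6.185e-03/-3.060e-01) = 64.705792
iter 3: u=0.756687  f(a)=+3.006e-06  f'(a)=-3.057e-01  a ← 64.705792 − (+3.006e-06/-3.057e-01) = 64.705802
iter 4: u=0.756686  f(a)=+7.248e-13  f'(a)=-3.057e-01  a ← 64.705802 − (+7.248e-13/-3.057e-01) = 64.705802
converged: |Δa| < 1e-12 after 4 iterations
sag = a·(cosh(S/(2a)) − 1) = 64.705802·(cosh(0.756686) − 1) = 19.425368
T_max/T_min = cosh(S/(2a)) = 1.300211

a=64.706 sag=19.425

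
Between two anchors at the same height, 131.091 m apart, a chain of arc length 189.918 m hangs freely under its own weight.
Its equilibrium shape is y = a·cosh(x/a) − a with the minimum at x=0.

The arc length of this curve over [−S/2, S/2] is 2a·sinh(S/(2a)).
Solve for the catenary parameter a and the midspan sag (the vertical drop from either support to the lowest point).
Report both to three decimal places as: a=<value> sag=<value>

a=42.397 sag=61.597

seed: a₀ = √(S³/(24(L−S))) = √(131.091³/(24·58.827)) = 39.945268
iter 1: u=1.640883  f(a)=+8.447e+00  f'(a)=-3.819e+00  a ← 39.945268 − (+8.447e+00/-3.819e+00) = 42.157264
iter 2: u=1.554785  f(a)=+7.524e-01  f'(a)=-3.166e+00  a ← 42.157264 − (+7.524e-01/-3.166e+00) = 42.394907
iter 3: u=1.546070  f(a)=+7.259e-03  f'(a)=-3.105e+00  a ← 42.394907 − (+7.259e-03/-3.105e+00) = 42.397244
iter 4: u=1.545985  f(a)=+6.901e-07  f'(a)=-3.105e+00  a ← 42.397244 − (+6.901e-07/-3.105e+00) = 42.397244
iter 5: u=1.545985  f(a)=+2.842e-14  f'(a)=-3.105e+00  a ← 42.397244 − (+2.842e-14/-3.105e+00) = 42.397244
converged: |Δa| < 1e-12 after 5 iterations
sag = a·(cosh(S/(2a)) − 1) = 42.397244·(cosh(1.545985) − 1) = 61.596688
T_max/T_min = cosh(S/(2a)) = 2.452846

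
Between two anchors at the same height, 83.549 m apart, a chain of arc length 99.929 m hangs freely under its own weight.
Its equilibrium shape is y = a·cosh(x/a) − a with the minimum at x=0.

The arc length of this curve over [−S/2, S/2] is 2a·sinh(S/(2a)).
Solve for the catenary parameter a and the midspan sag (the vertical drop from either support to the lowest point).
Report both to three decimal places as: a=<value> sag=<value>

seed: a₀ = √(S³/(24(L−S))) = √(83.549³/(24·16.380)) = 38.516722
iter 1: u=1.084581  f(a)=+9.908e-01  f'(a)=-9.549e-01  a ← 38.516722 − (+9.908e-01/-9.549e-01) = 39.554364
iter 2: u=1.056129  f(a)=+4.145e-02  f'(a)=-8.765e-01  a ← 39.554364 − (+4.145e-02/-8.765e-01) = 39.601656
iter 3: u=1.054867  f(a)=+7.956e-05  f'(a)=-8.731e-01  a ← 39.601656 − (+7.956e-05/-8.731e-01) = 39.601747
iter 4: u=1.054865  f(a)=+2.944e-10  f'(a)=-8.731e-01  a ← 39.601747 − (+2.944e-10/-8.731e-01) = 39.601747
iter 5: u=1.054865  f(a)=-1.421e-14  f'(a)=-8.731e-01  a ← 39.601747 − (-1.421e-14/-8.731e-01) = 39.601747
converged: |Δa| < 1e-12 after 5 iterations
sag = a·(cosh(S/(2a)) − 1) = 39.601747·(cosh(1.054865) − 1) = 24.153642
T_max/T_min = cosh(S/(2a)) = 1.609914

a=39.602 sag=24.154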